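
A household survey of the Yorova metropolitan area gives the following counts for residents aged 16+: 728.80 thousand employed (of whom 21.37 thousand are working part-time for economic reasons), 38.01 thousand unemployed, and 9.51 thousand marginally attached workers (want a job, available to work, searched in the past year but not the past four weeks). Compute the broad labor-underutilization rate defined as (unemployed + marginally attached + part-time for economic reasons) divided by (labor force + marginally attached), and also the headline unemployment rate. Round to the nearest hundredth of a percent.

Broad underutilization rate ≈ 8.87%; headline unemployment rate ≈ 4.96%.

Labor force = 728.80 + 38.01 = 766.81 thousand.
Numerator = 38.01 + 9.51 + 21.37 = 68.89 thousand.
Denominator = 766.81 + 9.51 = 776.32 thousand.
Broad rate = 68.89 / 776.32 = 8.87%.
Headline unemployment rate = 38.01 / 766.81 = 4.96%.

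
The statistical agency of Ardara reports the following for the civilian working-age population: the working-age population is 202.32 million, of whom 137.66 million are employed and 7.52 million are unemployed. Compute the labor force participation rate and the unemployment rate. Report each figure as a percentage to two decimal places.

Labor force = employed + unemployed = 137.66 + 7.52 = 145.18 million.
Unemployment rate = 7.52 / 145.18 = 5.18%.
Labor force participation rate = 145.18 / 202.32 = 71.76%.

Labor force participation rate ≈ 71.76%; unemployment rate ≈ 5.18%.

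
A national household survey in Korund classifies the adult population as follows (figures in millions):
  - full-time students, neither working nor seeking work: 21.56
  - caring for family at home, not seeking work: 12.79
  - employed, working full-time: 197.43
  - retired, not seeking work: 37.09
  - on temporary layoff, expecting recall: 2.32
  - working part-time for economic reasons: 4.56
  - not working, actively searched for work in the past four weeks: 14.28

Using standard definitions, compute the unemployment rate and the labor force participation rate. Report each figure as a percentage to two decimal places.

Employed = 197.43 + 4.56 = 201.99 million (anyone who worked, including part-time for economic reasons, counts as employed).
Unemployed = 2.32 + 14.28 = 16.60 million (jobless and actively searching, or on temporary layoff).
Labor force = 201.99 + 16.60 = 218.59 million.
Not in labor force = 21.56 + 12.79 + 37.09 = 71.44 million (those not working and not actively searching are outside the labor force).
Civilian working-age population = 218.59 + 71.44 = 290.03 million.
Unemployment rate = 16.60 / 218.59 = 7.59%.
Labor force participation rate = 218.59 / 290.03 = 75.37%.

Unemployment rate ≈ 7.59%; labor force participation rate ≈ 75.37%.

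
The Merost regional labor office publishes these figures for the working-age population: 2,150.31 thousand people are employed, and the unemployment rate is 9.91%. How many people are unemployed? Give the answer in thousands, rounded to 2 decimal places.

Let U be the number unemployed. The labor force is E + U, and U/(E+U) = 0.0991.
So U = 0.0991 × 2,150.31 / (1 − 0.0991) = 213.0957 / 0.9009 ≈ 236.54 thousand.

About 236.54 thousand are unemployed.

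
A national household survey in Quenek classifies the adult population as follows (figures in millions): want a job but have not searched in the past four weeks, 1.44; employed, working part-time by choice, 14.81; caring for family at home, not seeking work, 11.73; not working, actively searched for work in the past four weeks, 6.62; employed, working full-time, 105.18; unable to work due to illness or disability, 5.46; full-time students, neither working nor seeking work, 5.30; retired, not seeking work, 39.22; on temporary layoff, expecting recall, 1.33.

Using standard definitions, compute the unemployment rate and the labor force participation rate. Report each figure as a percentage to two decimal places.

Employed = 14.81 + 105.18 = 119.99 million.
Unemployed = 6.62 + 1.33 = 7.95 million (jobless and actively searching, or on temporary layoff).
Labor force = 119.99 + 7.95 = 127.94 million.
Not in labor force = 1.44 + 11.73 + 5.46 + 5.30 + 39.22 = 63.15 million (those not working and not actively searching are outside the labor force — including those who want a job but have given up searching).
Civilian working-age population = 127.94 + 63.15 = 191.09 million.
Unemployment rate = 7.95 / 127.94 = 6.21%.
Labor force participation rate = 127.94 / 191.09 = 66.95%.

Unemployment rate ≈ 6.21%; labor force participation rate ≈ 66.95%.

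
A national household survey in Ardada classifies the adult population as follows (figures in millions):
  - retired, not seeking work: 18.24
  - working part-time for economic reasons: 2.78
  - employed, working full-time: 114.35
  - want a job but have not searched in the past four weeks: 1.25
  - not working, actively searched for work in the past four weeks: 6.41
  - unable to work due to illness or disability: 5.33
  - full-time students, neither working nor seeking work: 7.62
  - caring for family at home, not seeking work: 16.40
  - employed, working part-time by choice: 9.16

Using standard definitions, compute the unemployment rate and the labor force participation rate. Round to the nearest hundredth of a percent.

Employed = 2.78 + 114.35 + 9.16 = 126.29 million (anyone who worked, including part-time for economic reasons, counts as employed).
Unemployed = 6.41 million.
Labor force = 126.29 + 6.41 = 132.70 million.
Not in labor force = 18.24 + 1.25 + 5.33 + 7.62 + 16.40 = 48.84 million (those not working and not actively searching are outside the labor force — including those who want a job but have given up searching).
Civilian working-age population = 132.70 + 48.84 = 181.54 million.
Unemployment rate = 6.41 / 132.70 = 4.83%.
Labor force participation rate = 132.70 / 181.54 = 73.10%.

Unemployment rate ≈ 4.83%; labor force participation rate ≈ 73.10%.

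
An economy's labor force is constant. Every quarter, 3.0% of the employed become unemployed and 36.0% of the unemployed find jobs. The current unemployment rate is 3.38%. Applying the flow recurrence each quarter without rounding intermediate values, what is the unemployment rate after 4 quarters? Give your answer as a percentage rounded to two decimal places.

Unemployment rate after four quarters ≈ 7.10%.

With a fixed labor force, u_{t+1} = u_t + s·(1−u_t) − f·u_t = u_t·(1−s−f) + s.
Here 1−s−f = 0.610 and s = 0.030.
u_1 = 0.033800 × 0.610 + 0.030 = 0.050618.
u_2 = 0.050618 × 0.610 + 0.030 = 0.060877.
u_3 = 0.060877 × 0.610 + 0.030 = 0.067135.
u_4 = 0.067135 × 0.610 + 0.030 = 0.070952.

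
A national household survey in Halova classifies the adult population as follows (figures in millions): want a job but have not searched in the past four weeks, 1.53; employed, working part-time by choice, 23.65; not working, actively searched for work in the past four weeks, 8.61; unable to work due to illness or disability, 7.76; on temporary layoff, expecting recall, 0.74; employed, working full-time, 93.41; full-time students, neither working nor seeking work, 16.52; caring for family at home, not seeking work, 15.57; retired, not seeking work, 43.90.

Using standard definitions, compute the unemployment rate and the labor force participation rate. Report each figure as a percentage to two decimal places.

Employed = 23.65 + 93.41 = 117.06 million.
Unemployed = 8.61 + 0.74 = 9.35 million (jobless and actively searching, or on temporary layoff).
Labor force = 117.06 + 9.35 = 126.41 million.
Not in labor force = 1.53 + 7.76 + 16.52 + 15.57 + 43.90 = 85.28 million (those not working and not actively searching are outside the labor force — including those who want a job but have given up searching).
Civilian working-age population = 126.41 + 85.28 = 211.69 million.
Unemployment rate = 9.35 / 126.41 = 7.40%.
Labor force participation rate = 126.41 / 211.69 = 59.71%.

Unemployment rate ≈ 7.40%; labor force participation rate ≈ 59.71%.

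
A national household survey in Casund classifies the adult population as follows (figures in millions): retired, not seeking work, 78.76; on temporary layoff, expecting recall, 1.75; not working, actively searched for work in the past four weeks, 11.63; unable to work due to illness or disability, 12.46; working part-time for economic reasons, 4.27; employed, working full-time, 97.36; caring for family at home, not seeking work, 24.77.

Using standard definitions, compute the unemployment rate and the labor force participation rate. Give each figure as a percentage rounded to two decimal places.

Unemployment rate ≈ 11.63%; labor force participation rate ≈ 49.79%.

Employed = 4.27 + 97.36 = 101.63 million (anyone who worked, including part-time for economic reasons, counts as employed).
Unemployed = 1.75 + 11.63 = 13.38 million (jobless and actively searching, or on temporary layoff).
Labor force = 101.63 + 13.38 = 115.01 million.
Not in labor force = 78.76 + 12.46 + 24.77 = 115.99 million (those not working and not actively searching are outside the labor force).
Civilian working-age population = 115.01 + 115.99 = 231.00 million.
Unemployment rate = 13.38 / 115.01 = 11.63%.
Labor force participation rate = 115.01 / 231.00 = 49.79%.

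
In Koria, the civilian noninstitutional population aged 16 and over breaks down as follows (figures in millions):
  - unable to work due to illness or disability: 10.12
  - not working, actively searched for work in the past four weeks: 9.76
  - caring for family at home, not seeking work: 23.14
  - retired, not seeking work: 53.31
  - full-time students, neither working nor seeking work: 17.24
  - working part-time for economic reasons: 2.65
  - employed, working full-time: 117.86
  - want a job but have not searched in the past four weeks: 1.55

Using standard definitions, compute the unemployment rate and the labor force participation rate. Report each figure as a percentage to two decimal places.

Unemployment rate ≈ 7.49%; labor force participation rate ≈ 55.29%.

Employed = 2.65 + 117.86 = 120.51 million (anyone who worked, including part-time for economic reasons, counts as employed).
Unemployed = 9.76 million.
Labor force = 120.51 + 9.76 = 130.27 million.
Not in labor force = 10.12 + 23.14 + 53.31 + 17.24 + 1.55 = 105.36 million (those not working and not actively searching are outside the labor force — including those who want a job but have given up searching).
Civilian working-age population = 130.27 + 105.36 = 235.63 million.
Unemployment rate = 9.76 / 130.27 = 7.49%.
Labor force participation rate = 130.27 / 235.63 = 55.29%.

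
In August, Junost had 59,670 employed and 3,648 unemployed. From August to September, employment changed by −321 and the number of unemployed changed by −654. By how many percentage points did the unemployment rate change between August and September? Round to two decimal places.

The unemployment rate changed by −0.96 percentage points.

August: labor force = 59,670 + 3,648 = 63,318; u = 3,648/63,318 = 5.76%.
September: labor force = 59,349 + 2,994 = 62,343; u = 2,994/62,343 = 4.80%.
Change = 4.80% − 5.76% = −0.96 pp.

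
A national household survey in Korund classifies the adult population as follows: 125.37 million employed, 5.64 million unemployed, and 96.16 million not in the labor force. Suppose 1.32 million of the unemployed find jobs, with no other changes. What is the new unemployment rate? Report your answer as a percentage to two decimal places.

Initially, labor force = 125.37 + 5.64 = 131.01 million, so u = 5.64/131.01 = 4.31%.
After the change, unemployed falls and employed rises by 1.32; labor force unchanged → E = 126.69, U = 4.32, labor force = 131.01 million.
New unemployment rate = 4.32 / 131.01 = 3.30%.

New unemployment rate ≈ 3.30%.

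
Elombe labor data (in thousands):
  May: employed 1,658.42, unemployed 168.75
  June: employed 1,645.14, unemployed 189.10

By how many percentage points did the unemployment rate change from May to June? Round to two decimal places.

May: labor force = 1,658.42 + 168.75 = 1,827.17; u = 168.75/1,827.17 = 9.24%.
June: labor force = 1,645.14 + 189.10 = 1,834.24; u = 189.10/1,834.24 = 10.31%.
Change = 10.31% − 9.24% = +1.07 pp.

The unemployment rate changed by +1.07 percentage points.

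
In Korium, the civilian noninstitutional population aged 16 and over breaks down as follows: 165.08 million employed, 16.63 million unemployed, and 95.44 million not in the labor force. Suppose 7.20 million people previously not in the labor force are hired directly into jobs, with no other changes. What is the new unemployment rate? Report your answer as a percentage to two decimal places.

New unemployment rate ≈ 8.80%.

Initially, labor force = 165.08 + 16.63 = 181.71 million, so u = 16.63/181.71 = 9.15%.
After the change, employed and labor force both rise by 7.20; unemployed unchanged → E = 172.28, U = 16.63, labor force = 188.91 million.
New unemployment rate = 16.63 / 188.91 = 8.80%.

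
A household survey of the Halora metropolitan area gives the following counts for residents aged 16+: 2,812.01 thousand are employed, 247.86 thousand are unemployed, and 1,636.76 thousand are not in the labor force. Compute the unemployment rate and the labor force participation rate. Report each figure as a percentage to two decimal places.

Labor force = employed + unemployed = 2,812.01 + 247.86 = 3,059.87 thousand.
Working-age population = 3,059.87 + 1,636.76 = 4,696.63 thousand.
Unemployment rate = 247.86 / 3,059.87 = 8.10%.
Labor force participation rate = 3,059.87 / 4,696.63 = 65.15%.

Unemployment rate ≈ 8.10%; labor force participation rate ≈ 65.15%.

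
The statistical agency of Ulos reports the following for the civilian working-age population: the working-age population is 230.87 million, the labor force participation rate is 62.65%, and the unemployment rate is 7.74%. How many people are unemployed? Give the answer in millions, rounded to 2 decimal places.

About 11.20 million are unemployed.

Labor force = 0.6265 × 230.87 = 144.64 million.
Unemployed = 0.0774 × 144.64 ≈ 11.20 million.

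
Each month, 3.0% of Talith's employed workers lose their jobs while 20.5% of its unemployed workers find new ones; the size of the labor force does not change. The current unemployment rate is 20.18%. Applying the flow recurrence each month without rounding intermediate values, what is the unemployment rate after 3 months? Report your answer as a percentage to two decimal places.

Unemployment rate after three months ≈ 16.09%.

With a fixed labor force, u_{t+1} = u_t + s·(1−u_t) − f·u_t = u_t·(1−s−f) + s.
Here 1−s−f = 0.765 and s = 0.030.
u_1 = 0.201800 × 0.765 + 0.030 = 0.184377.
u_2 = 0.184377 × 0.765 + 0.030 = 0.171048.
u_3 = 0.171048 × 0.765 + 0.030 = 0.160852.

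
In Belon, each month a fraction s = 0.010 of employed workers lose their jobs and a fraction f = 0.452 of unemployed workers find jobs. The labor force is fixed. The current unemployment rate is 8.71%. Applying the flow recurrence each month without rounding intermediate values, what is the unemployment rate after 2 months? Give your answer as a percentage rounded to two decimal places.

Unemployment rate after two months ≈ 4.06%.

With a fixed labor force, u_{t+1} = u_t + s·(1−u_t) − f·u_t = u_t·(1−s−f) + s.
Here 1−s−f = 0.538 and s = 0.010.
u_1 = 0.087100 × 0.538 + 0.010 = 0.056860.
u_2 = 0.056860 × 0.538 + 0.010 = 0.040591.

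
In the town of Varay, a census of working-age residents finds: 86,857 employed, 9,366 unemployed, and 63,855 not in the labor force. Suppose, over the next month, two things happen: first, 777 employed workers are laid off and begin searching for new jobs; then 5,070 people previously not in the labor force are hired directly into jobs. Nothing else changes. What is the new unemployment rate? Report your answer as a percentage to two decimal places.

New unemployment rate ≈ 10.01%.

Initially, labor force = 86,857 + 9,366 = 96,223, so u = 9,366/96,223 = 9.73%.
After the first change, employed falls and unemployed rises by 777; labor force unchanged → E = 86,080, U = 10,143, labor force = 96,223.
After the second change, employed and labor force both rise by 5,070; unemployed unchanged → E = 91,150, U = 10,143, labor force = 101,293.
New unemployment rate = 10,143 / 101,293 = 10.01%.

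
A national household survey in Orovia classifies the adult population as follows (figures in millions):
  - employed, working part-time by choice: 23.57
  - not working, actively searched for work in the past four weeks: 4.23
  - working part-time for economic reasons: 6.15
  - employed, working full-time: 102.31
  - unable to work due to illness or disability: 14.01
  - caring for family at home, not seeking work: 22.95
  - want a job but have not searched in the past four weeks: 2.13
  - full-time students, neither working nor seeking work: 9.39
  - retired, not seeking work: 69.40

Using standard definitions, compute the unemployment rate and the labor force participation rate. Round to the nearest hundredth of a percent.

Employed = 23.57 + 6.15 + 102.31 = 132.03 million (anyone who worked, including part-time for economic reasons, counts as employed).
Unemployed = 4.23 million.
Labor force = 132.03 + 4.23 = 136.26 million.
Not in labor force = 14.01 + 22.95 + 2.13 + 9.39 + 69.40 = 117.88 million (those not working and not actively searching are outside the labor force — including those who want a job but have given up searching).
Civilian working-age population = 136.26 + 117.88 = 254.14 million.
Unemployment rate = 4.23 / 136.26 = 3.10%.
Labor force participation rate = 136.26 / 254.14 = 53.62%.

Unemployment rate ≈ 3.10%; labor force participation rate ≈ 53.62%.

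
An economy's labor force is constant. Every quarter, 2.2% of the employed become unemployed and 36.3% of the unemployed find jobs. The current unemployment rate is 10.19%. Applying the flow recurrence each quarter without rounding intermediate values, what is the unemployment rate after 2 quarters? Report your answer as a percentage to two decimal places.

With a fixed labor force, u_{t+1} = u_t + s·(1−u_t) − f·u_t = u_t·(1−s−f) + s.
Here 1−s−f = 0.615 and s = 0.022.
u_1 = 0.101900 × 0.615 + 0.022 = 0.084669.
u_2 = 0.084669 × 0.615 + 0.022 = 0.074071.

Unemployment rate after two quarters ≈ 7.41%.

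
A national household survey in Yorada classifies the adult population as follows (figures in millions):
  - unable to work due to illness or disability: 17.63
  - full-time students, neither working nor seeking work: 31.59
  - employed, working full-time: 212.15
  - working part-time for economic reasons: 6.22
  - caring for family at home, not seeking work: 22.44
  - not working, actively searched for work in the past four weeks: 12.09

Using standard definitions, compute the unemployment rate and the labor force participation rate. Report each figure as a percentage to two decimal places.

Employed = 212.15 + 6.22 = 218.37 million (anyone who worked, including part-time for economic reasons, counts as employed).
Unemployed = 12.09 million.
Labor force = 218.37 + 12.09 = 230.46 million.
Not in labor force = 17.63 + 31.59 + 22.44 = 71.66 million (those not working and not actively searching are outside the labor force).
Civilian working-age population = 230.46 + 71.66 = 302.12 million.
Unemployment rate = 12.09 / 230.46 = 5.25%.
Labor force participation rate = 230.46 / 302.12 = 76.28%.

Unemployment rate ≈ 5.25%; labor force participation rate ≈ 76.28%.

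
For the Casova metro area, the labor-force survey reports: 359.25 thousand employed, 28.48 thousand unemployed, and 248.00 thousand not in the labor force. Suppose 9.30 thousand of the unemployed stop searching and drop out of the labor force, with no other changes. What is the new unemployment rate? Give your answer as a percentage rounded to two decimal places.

Initially, labor force = 359.25 + 28.48 = 387.73 thousand, so u = 28.48/387.73 = 7.35%.
After the change, unemployed and labor force both fall by 9.30 → E = 359.25, U = 19.18, labor force = 378.43 thousand.
New unemployment rate = 19.18 / 378.43 = 5.07%.

New unemployment rate ≈ 5.07%.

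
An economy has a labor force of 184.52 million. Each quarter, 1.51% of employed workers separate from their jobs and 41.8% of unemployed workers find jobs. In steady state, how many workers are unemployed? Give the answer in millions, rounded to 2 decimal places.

About 6.43 million are unemployed in steady state.

Steady-state unemployment rate u* = s/(s+f) = 1.51/(1.51+41.8) = 0.034865.
Unemployed = u* × labor force = 0.034865 × 184.52 ≈ 6.43 million.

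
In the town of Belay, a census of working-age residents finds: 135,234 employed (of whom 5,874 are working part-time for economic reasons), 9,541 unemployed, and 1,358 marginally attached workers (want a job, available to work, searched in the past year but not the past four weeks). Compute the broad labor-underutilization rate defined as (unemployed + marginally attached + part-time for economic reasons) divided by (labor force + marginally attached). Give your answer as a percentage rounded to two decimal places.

Labor force = 135,234 + 9,541 = 144,775.
Numerator = 9,541 + 1,358 + 5,874 = 16,773.
Denominator = 144,775 + 1,358 = 146,133.
Broad rate = 16,773 / 146,133 = 11.48%.

Broad underutilization rate ≈ 11.48%.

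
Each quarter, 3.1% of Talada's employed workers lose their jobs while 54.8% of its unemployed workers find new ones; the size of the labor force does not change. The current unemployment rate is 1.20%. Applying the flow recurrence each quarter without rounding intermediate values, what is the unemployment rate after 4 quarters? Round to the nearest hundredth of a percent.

With a fixed labor force, u_{t+1} = u_t + s·(1−u_t) − f·u_t = u_t·(1−s−f) + s.
Here 1−s−f = 0.421 and s = 0.031.
u_1 = 0.012000 × 0.421 + 0.031 = 0.036052.
u_2 = 0.036052 × 0.421 + 0.031 = 0.046178.
u_3 = 0.046178 × 0.421 + 0.031 = 0.050441.
u_4 = 0.050441 × 0.421 + 0.031 = 0.052236.

Unemployment rate after four quarters ≈ 5.22%.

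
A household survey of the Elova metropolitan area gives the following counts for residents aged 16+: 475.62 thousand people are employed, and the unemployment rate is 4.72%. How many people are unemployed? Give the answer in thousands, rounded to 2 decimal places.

About 23.56 thousand are unemployed.

Let U be the number unemployed. The labor force is E + U, and U/(E+U) = 0.0472.
So U = 0.0472 × 475.62 / (1 − 0.0472) = 22.4493 / 0.9528 ≈ 23.56 thousand.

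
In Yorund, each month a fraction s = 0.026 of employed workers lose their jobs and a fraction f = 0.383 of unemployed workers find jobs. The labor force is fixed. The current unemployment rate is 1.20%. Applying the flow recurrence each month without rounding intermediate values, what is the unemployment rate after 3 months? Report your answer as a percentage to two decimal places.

With a fixed labor force, u_{t+1} = u_t + s·(1−u_t) − f·u_t = u_t·(1−s−f) + s.
Here 1−s−f = 0.591 and s = 0.026.
u_1 = 0.012000 × 0.591 + 0.026 = 0.033092.
u_2 = 0.033092 × 0.591 + 0.026 = 0.045557.
u_3 = 0.045557 × 0.591 + 0.026 = 0.052924.

Unemployment rate after three months ≈ 5.29%.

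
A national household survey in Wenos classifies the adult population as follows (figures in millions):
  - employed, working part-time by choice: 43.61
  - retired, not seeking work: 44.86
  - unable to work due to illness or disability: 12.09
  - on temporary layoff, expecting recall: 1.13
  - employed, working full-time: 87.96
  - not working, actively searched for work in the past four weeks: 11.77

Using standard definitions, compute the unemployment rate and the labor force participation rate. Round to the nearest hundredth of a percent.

Unemployment rate ≈ 8.93%; labor force participation rate ≈ 71.73%.

Employed = 43.61 + 87.96 = 131.57 million.
Unemployed = 1.13 + 11.77 = 12.90 million (jobless and actively searching, or on temporary layoff).
Labor force = 131.57 + 12.90 = 144.47 million.
Not in labor force = 44.86 + 12.09 = 56.95 million (those not working and not actively searching are outside the labor force).
Civilian working-age population = 144.47 + 56.95 = 201.42 million.
Unemployment rate = 12.90 / 144.47 = 8.93%.
Labor force participation rate = 144.47 / 201.42 = 71.73%.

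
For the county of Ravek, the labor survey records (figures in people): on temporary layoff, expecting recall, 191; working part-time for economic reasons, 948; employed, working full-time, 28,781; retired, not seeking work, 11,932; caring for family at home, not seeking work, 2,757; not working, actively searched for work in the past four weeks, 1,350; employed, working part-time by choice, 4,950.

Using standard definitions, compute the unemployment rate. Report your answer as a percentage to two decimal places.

Employed = 948 + 28,781 + 4,950 = 34,679 (anyone who worked, including part-time for economic reasons, counts as employed).
Unemployed = 191 + 1,350 = 1,541 (jobless and actively searching, or on temporary layoff).
Labor force = 34,679 + 1,541 = 36,220.
Unemployment rate = 1,541 / 36,220 = 4.25%.

Unemployment rate ≈ 4.25%.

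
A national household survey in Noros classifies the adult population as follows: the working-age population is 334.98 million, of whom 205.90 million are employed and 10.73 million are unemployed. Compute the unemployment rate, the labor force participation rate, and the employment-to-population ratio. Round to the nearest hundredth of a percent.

Labor force = employed + unemployed = 205.90 + 10.73 = 216.63 million.
Unemployment rate = 10.73 / 216.63 = 4.95%.
Labor force participation rate = 216.63 / 334.98 = 64.67%.
Employment-population ratio = 205.90 / 334.98 = 61.47%.

Unemployment rate ≈ 4.95%; labor force participation rate ≈ 64.67%; employment-population ratio ≈ 61.47%.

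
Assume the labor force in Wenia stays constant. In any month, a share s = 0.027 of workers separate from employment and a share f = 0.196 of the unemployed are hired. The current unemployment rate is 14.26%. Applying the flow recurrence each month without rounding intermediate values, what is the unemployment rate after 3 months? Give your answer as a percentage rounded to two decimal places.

Unemployment rate after three months ≈ 13.12%.

With a fixed labor force, u_{t+1} = u_t + s·(1−u_t) − f·u_t = u_t·(1−s−f) + s.
Here 1−s−f = 0.777 and s = 0.027.
u_1 = 0.142600 × 0.777 + 0.027 = 0.137800.
u_2 = 0.137800 × 0.777 + 0.027 = 0.134071.
u_3 = 0.134071 × 0.777 + 0.027 = 0.131173.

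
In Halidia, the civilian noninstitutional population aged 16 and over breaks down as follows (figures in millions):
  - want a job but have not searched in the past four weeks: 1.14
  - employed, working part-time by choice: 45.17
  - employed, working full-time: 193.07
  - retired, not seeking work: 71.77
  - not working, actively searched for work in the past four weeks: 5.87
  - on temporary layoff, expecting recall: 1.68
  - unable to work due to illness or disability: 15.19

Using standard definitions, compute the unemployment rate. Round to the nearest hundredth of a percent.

Unemployment rate ≈ 3.07%.

Employed = 45.17 + 193.07 = 238.24 million.
Unemployed = 5.87 + 1.68 = 7.55 million (jobless and actively searching, or on temporary layoff).
Labor force = 238.24 + 7.55 = 245.79 million.
Unemployment rate = 7.55 / 245.79 = 3.07%.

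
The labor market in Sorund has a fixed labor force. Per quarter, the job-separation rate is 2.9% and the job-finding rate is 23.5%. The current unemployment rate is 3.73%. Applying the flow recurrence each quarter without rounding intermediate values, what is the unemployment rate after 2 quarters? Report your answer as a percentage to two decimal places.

With a fixed labor force, u_{t+1} = u_t + s·(1−u_t) − f·u_t = u_t·(1−s−f) + s.
Here 1−s−f = 0.736 and s = 0.029.
u_1 = 0.037300 × 0.736 + 0.029 = 0.056453.
u_2 = 0.056453 × 0.736 + 0.029 = 0.070549.

Unemployment rate after two quarters ≈ 7.05%.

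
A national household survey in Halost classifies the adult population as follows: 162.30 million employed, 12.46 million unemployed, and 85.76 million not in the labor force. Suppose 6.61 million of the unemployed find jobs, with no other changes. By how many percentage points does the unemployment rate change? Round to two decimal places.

Initially, labor force = 162.30 + 12.46 = 174.76 million, so u = 12.46/174.76 = 7.13%.
After the change, unemployed falls and employed rises by 6.61; labor force unchanged → E = 168.91, U = 5.85, labor force = 174.76 million.
New unemployment rate = 5.85 / 174.76 = 3.35%.
Change = 3.35% − 7.13% = −3.78 percentage points.

The unemployment rate changes by −3.78 percentage points.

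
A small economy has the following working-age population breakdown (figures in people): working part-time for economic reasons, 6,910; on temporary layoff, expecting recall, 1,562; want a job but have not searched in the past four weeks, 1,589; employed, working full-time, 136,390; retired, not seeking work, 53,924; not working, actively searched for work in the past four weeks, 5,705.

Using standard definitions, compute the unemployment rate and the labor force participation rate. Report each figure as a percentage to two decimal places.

Employed = 6,910 + 136,390 = 143,300 (anyone who worked, including part-time for economic reasons, counts as employed).
Unemployed = 1,562 + 5,705 = 7,267 (jobless and actively searching, or on temporary layoff).
Labor force = 143,300 + 7,267 = 150,567.
Not in labor force = 1,589 + 53,924 = 55,513 (those not working and not actively searching are outside the labor force — including those who want a job but have given up searching).
Civilian working-age population = 150,567 + 55,513 = 206,080.
Unemployment rate = 7,267 / 150,567 = 4.83%.
Labor force participation rate = 150,567 / 206,080 = 73.06%.

Unemployment rate ≈ 4.83%; labor force participation rate ≈ 73.06%.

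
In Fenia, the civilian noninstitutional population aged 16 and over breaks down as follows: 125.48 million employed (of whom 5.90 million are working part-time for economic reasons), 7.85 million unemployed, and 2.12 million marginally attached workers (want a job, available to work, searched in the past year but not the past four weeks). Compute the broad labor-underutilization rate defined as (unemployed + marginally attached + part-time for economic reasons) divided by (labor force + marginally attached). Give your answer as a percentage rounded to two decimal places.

Broad underutilization rate ≈ 11.72%.

Labor force = 125.48 + 7.85 = 133.33 million.
Numerator = 7.85 + 2.12 + 5.90 = 15.87 million.
Denominator = 133.33 + 2.12 = 135.45 million.
Broad rate = 15.87 / 135.45 = 11.72%.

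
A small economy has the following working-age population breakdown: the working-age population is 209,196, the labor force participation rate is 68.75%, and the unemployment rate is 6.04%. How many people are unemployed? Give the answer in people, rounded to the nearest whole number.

Labor force = 0.6875 × 209,196 = 143,822.
Unemployed = 0.0604 × 143,822 ≈ 8,687.

About 8,687 are unemployed.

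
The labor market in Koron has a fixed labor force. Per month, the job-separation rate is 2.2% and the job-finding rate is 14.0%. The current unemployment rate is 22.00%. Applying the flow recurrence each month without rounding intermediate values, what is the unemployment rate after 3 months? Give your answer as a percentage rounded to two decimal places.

With a fixed labor force, u_{t+1} = u_t + s·(1−u_t) − f·u_t = u_t·(1−s−f) + s.
Here 1−s−f = 0.838 and s = 0.022.
u_1 = 0.220000 × 0.838 + 0.022 = 0.206360.
u_2 = 0.206360 × 0.838 + 0.022 = 0.194930.
u_3 = 0.194930 × 0.838 + 0.022 = 0.185351.

Unemployment rate after three months ≈ 18.54%.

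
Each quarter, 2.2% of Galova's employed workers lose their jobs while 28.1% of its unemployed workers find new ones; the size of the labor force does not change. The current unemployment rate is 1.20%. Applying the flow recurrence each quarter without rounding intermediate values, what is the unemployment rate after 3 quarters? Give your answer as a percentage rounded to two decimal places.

Unemployment rate after three quarters ≈ 5.21%.

With a fixed labor force, u_{t+1} = u_t + s·(1−u_t) − f·u_t = u_t·(1−s−f) + s.
Here 1−s−f = 0.697 and s = 0.022.
u_1 = 0.012000 × 0.697 + 0.022 = 0.030364.
u_2 = 0.030364 × 0.697 + 0.022 = 0.043164.
u_3 = 0.043164 × 0.697 + 0.022 = 0.052085.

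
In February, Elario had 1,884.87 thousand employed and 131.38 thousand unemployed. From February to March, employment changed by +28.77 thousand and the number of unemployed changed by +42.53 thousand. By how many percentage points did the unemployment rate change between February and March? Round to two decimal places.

February: labor force = 1,884.87 + 131.38 = 2,016.25; u = 131.38/2,016.25 = 6.52%.
March: labor force = 1,913.64 + 173.91 = 2,087.55; u = 173.91/2,087.55 = 8.33%.
Change = 8.33% − 6.52% = +1.81 pp.

The unemployment rate changed by +1.81 percentage points.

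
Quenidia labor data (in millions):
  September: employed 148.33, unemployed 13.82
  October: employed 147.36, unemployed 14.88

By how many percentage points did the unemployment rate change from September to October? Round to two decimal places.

September: labor force = 148.33 + 13.82 = 162.15; u = 13.82/162.15 = 8.52%.
October: labor force = 147.36 + 14.88 = 162.24; u = 14.88/162.24 = 9.17%.
Change = 9.17% − 8.52% = +0.65 pp.

The unemployment rate changed by +0.65 percentage points.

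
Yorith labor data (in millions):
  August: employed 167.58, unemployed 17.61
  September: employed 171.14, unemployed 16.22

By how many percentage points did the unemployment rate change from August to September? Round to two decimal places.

The unemployment rate changed by −0.85 percentage points.

August: labor force = 167.58 + 17.61 = 185.19; u = 17.61/185.19 = 9.51%.
September: labor force = 171.14 + 16.22 = 187.36; u = 16.22/187.36 = 8.66%.
Change = 8.66% − 9.51% = −0.85 pp.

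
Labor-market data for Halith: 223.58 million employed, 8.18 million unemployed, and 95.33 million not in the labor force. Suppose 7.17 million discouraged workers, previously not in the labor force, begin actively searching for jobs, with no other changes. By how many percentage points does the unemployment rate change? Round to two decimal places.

The unemployment rate changes by +2.89 percentage points.

Initially, labor force = 223.58 + 8.18 = 231.76 million, so u = 8.18/231.76 = 3.53%.
After the change, unemployed and labor force both rise by 7.17 → E = 223.58, U = 15.35, labor force = 238.93 million.
New unemployment rate = 15.35 / 238.93 = 6.42%.
Change = 6.42% − 3.53% = +2.89 percentage points.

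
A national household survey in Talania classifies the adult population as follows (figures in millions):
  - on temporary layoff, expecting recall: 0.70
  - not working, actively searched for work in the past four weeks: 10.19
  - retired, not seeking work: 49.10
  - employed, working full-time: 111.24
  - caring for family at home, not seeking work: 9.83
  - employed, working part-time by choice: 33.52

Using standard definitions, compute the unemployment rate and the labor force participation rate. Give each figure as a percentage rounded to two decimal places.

Employed = 111.24 + 33.52 = 144.76 million.
Unemployed = 0.70 + 10.19 = 10.89 million (jobless and actively searching, or on temporary layoff).
Labor force = 144.76 + 10.89 = 155.65 million.
Not in labor force = 49.10 + 9.83 = 58.93 million (those not working and not actively searching are outside the labor force).
Civilian working-age population = 155.65 + 58.93 = 214.58 million.
Unemployment rate = 10.89 / 155.65 = 7.00%.
Labor force participation rate = 155.65 / 214.58 = 72.54%.

Unemployment rate ≈ 7.00%; labor force participation rate ≈ 72.54%.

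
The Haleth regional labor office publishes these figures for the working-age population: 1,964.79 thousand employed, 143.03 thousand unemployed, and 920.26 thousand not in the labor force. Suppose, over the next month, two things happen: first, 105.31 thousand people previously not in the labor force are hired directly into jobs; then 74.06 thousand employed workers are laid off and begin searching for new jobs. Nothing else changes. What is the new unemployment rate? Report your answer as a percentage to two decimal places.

New unemployment rate ≈ 9.81%.

Initially, labor force = 1,964.79 + 143.03 = 2,107.82 thousand, so u = 143.03/2,107.82 = 6.79%.
After the first change, employed and labor force both rise by 105.31; unemployed unchanged → E = 2,070.10, U = 143.03, labor force = 2,213.13 thousand.
After the second change, employed falls and unemployed rises by 74.06; labor force unchanged → E = 1,996.04, U = 217.09, labor force = 2,213.13 thousand.
New unemployment rate = 217.09 / 2,213.13 = 9.81%.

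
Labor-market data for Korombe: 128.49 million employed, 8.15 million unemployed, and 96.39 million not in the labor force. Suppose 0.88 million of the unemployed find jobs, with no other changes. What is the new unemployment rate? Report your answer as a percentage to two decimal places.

New unemployment rate ≈ 5.32%.

Initially, labor force = 128.49 + 8.15 = 136.64 million, so u = 8.15/136.64 = 5.96%.
After the change, unemployed falls and employed rises by 0.88; labor force unchanged → E = 129.37, U = 7.27, labor force = 136.64 million.
New unemployment rate = 7.27 / 136.64 = 5.32%.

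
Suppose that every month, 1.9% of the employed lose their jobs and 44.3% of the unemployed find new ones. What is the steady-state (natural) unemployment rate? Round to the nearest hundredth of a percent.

Steady-state unemployment rate ≈ 4.11%.

At steady state the flows balance: s·E = f·U, so U/(E+U) = s/(s+f).
u* = 1.9 / (1.9 + 44.3) = 1.9 / 46.20 = 4.11%.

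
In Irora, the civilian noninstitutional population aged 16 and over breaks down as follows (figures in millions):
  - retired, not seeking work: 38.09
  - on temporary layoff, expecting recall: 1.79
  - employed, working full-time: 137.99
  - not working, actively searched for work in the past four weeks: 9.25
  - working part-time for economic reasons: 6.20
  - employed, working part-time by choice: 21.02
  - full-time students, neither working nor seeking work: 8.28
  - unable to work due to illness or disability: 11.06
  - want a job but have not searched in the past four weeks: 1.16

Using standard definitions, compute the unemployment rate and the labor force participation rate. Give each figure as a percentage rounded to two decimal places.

Employed = 137.99 + 6.20 + 21.02 = 165.21 million (anyone who worked, including part-time for economic reasons, counts as employed).
Unemployed = 1.79 + 9.25 = 11.04 million (jobless and actively searching, or on temporary layoff).
Labor force = 165.21 + 11.04 = 176.25 million.
Not in labor force = 38.09 + 8.28 + 11.06 + 1.16 = 58.59 million (those not working and not actively searching are outside the labor force — including those who want a job but have given up searching).
Civilian working-age population = 176.25 + 58.59 = 234.84 million.
Unemployment rate = 11.04 / 176.25 = 6.26%.
Labor force participation rate = 176.25 / 234.84 = 75.05%.

Unemployment rate ≈ 6.26%; labor force participation rate ≈ 75.05%.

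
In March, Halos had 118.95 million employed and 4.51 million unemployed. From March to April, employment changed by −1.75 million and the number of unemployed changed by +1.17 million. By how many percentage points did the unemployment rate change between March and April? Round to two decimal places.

March: labor force = 118.95 + 4.51 = 123.46; u = 4.51/123.46 = 3.65%.
April: labor force = 117.20 + 5.68 = 122.88; u = 5.68/122.88 = 4.62%.
Change = 4.62% − 3.65% = +0.97 pp.

The unemployment rate changed by +0.97 percentage points.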